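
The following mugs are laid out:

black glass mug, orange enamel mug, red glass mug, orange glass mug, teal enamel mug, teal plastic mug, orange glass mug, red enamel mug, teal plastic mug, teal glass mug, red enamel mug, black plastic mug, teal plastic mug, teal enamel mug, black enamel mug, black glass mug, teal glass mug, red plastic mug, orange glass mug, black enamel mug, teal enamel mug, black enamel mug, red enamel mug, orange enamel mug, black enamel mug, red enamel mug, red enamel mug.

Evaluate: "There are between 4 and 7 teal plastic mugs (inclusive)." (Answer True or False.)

False

There are 3 teal plastic mugs.
The claim requires 4 ≤ 3 ≤ 7, which does not hold.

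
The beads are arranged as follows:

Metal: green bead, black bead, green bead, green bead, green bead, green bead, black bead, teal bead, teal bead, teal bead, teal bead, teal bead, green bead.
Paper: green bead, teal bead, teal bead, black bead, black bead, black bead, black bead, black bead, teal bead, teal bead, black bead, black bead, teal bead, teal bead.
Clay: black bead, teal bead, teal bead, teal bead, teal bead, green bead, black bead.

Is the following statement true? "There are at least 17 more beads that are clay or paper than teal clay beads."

beads that are clay or paper: 21.
teal clay beads: 4.
The claim requires 21 − 4 = 17 ≥ 17, which holds.

True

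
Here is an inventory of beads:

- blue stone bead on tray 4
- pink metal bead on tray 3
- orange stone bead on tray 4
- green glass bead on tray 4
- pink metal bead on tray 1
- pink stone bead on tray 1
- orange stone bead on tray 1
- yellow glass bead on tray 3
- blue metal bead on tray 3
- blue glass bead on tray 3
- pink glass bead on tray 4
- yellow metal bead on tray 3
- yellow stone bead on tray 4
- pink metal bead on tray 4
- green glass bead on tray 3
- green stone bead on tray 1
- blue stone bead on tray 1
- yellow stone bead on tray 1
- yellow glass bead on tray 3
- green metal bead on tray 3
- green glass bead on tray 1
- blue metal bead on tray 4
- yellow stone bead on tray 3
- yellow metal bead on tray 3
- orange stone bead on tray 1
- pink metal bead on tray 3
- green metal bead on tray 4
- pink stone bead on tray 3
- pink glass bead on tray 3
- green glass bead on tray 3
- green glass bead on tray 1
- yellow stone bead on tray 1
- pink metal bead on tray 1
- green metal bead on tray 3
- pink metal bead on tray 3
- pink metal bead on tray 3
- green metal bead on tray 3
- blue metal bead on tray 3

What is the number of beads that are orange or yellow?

11

orange: 3; yellow: 8; together 3 + 8 = 11.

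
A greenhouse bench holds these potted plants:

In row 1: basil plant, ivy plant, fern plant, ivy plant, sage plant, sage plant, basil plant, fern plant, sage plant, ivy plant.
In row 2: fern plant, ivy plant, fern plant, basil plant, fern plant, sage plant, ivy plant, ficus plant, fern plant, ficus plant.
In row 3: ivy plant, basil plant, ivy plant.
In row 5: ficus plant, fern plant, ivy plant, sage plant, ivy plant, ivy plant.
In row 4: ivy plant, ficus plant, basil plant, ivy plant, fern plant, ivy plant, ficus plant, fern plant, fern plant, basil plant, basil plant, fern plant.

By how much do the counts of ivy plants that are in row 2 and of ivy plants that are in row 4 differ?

1

ivy plants in row 2: 2. ivy plants in row 4: 3.
|2 − 3| = 3 − 2 = 1.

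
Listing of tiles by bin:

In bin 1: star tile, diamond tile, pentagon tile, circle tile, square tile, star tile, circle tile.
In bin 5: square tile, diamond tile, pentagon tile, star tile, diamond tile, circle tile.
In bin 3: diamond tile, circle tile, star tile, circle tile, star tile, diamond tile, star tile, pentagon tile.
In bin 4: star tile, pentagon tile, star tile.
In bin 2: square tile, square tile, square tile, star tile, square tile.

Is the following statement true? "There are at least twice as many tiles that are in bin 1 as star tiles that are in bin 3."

True

|tiles in bin 1| = 7.
|star tiles in bin 3| = 3.
The claim requires 7 ≥ 2 × 3 = 6, which holds.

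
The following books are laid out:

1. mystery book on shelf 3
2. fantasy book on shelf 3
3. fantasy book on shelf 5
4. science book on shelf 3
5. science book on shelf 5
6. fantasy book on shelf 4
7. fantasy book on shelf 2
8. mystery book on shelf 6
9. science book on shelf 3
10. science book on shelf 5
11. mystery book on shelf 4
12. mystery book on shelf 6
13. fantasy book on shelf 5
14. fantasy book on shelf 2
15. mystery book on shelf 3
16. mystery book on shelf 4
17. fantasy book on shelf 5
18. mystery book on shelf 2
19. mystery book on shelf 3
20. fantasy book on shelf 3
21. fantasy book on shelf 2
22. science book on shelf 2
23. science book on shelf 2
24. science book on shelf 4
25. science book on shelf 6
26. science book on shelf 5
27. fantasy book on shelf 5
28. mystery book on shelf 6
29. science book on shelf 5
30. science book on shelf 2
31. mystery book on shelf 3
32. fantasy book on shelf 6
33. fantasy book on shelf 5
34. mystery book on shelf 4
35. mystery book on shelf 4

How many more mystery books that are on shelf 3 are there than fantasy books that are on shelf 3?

mystery books on shelf 3: 4.
fantasy books on shelf 3: 2.
4 − 2 = 2.

2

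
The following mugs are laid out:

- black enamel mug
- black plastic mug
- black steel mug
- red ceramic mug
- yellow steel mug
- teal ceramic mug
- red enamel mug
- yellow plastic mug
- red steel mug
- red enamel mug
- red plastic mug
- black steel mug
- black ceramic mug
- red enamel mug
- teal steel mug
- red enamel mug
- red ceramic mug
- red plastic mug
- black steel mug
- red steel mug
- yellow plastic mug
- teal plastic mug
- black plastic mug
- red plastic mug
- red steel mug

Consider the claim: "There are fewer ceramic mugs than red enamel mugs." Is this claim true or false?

|ceramic mugs| = 4.
|red enamel mugs| = 4.
The claim requires 4 < 4, which does not hold.

False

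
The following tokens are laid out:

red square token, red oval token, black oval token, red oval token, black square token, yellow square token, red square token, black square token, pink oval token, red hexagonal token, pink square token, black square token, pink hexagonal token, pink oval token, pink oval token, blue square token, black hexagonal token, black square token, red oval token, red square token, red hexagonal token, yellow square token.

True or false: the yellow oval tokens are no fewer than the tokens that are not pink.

False

|yellow oval tokens| = 0.
|tokens that are not pink| = 17.
The claim requires 0 ≥ 17, which does not hold.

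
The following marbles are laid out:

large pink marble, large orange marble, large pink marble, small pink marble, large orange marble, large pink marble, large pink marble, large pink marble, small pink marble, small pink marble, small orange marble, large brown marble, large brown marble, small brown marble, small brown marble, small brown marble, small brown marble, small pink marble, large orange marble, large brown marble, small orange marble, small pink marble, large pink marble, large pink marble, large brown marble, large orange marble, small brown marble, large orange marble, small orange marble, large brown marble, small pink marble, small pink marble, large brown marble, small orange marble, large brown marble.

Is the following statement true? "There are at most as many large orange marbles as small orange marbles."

|large orange marbles| = 5.
|small orange marbles| = 4.
The claim requires 5 ≤ 4, which does not hold.

False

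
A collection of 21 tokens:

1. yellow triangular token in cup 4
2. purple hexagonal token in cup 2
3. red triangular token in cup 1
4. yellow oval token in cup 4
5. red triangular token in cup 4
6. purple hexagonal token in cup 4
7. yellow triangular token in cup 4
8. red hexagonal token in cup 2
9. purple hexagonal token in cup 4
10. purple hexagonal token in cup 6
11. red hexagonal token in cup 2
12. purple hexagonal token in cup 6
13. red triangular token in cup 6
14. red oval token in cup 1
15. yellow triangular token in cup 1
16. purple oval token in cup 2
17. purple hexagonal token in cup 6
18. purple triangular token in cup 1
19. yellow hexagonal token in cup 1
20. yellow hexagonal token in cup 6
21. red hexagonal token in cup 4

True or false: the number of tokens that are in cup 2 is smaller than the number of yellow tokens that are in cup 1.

False

There are 4 tokens in cup 2.
There are 2 yellow tokens in cup 1.
The claim requires 4 < 2, which does not hold.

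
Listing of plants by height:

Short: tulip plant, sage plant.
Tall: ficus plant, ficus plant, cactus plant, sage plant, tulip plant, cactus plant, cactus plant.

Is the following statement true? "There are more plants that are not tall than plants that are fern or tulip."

False

There are 2 plants that are not tall.
There are 2 plants that are fern or tulip.
The claim requires 2 > 2, which does not hold.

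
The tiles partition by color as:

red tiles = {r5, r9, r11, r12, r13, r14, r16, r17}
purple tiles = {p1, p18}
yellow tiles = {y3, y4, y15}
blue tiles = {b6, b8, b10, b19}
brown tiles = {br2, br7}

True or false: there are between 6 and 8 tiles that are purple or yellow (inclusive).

False

tiles that are purple or yellow: 5.
The claim requires 6 ≤ 5 ≤ 8, which does not hold.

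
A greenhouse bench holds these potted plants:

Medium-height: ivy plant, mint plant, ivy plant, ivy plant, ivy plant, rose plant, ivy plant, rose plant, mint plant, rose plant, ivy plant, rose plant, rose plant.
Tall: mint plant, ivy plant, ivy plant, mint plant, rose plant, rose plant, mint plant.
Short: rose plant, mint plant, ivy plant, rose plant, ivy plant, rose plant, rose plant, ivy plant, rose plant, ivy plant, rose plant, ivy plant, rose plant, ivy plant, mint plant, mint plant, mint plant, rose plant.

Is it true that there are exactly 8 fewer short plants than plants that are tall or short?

|short plants| = 18.
|plants that are tall or short| = 25.
The claim requires 25 − 18 (= 7) to equal 8, which does not hold.

False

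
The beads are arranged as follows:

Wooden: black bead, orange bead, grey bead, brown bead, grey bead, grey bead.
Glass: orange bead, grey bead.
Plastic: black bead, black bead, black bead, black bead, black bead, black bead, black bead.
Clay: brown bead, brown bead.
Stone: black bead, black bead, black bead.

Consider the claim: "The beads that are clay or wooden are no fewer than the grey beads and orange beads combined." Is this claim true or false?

True

There are 8 beads that are clay or wooden.
grey beads: 4; orange beads: 2; combined: 4 + 2 = 6.
The claim requires 8 ≥ 6, which holds.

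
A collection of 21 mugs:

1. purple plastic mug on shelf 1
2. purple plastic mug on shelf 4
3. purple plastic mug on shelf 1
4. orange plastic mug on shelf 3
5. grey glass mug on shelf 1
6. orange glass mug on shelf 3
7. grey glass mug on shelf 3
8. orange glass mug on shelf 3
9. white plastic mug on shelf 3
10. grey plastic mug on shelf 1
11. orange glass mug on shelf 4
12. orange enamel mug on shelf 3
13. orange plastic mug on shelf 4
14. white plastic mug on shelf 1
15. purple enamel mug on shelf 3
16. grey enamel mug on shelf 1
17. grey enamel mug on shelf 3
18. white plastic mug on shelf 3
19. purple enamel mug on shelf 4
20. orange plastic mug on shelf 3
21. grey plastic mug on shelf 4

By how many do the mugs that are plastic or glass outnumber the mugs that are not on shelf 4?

0

mugs that are plastic or glass: 16.
mugs that are not on shelf 4: 16.
16 − 16 = 0.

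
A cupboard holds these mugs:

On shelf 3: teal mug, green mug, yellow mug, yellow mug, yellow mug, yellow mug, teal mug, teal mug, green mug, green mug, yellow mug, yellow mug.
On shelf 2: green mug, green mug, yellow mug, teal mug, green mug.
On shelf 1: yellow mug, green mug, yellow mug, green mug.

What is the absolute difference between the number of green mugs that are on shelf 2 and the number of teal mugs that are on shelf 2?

2

green mugs on shelf 2: 3. teal mugs on shelf 2: 1.
|3 − 1| = 3 − 1 = 2.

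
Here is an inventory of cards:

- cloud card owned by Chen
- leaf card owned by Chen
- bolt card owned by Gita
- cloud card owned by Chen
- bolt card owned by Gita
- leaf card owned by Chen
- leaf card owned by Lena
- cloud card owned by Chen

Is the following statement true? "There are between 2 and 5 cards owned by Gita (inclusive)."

|cards owned by Gita| = 2.
The claim requires 2 ≤ 2 ≤ 5, which holds.

True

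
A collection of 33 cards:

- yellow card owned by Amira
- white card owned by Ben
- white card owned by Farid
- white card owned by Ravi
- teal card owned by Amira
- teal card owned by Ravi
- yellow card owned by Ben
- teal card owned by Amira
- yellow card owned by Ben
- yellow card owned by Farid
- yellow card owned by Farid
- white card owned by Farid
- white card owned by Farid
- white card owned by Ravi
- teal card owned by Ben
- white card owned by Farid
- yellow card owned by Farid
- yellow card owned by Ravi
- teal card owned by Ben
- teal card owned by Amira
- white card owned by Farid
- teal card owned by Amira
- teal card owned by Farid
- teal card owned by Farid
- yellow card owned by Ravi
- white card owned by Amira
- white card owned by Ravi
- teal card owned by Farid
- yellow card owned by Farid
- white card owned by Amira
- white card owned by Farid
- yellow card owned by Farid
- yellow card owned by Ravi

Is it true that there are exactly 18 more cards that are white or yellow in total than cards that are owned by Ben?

There are 23 cards that are white or yellow.
Count of cards owned by Ben: 5.
The claim requires 23 − 5 (= 18) to equal 18, which holds.

True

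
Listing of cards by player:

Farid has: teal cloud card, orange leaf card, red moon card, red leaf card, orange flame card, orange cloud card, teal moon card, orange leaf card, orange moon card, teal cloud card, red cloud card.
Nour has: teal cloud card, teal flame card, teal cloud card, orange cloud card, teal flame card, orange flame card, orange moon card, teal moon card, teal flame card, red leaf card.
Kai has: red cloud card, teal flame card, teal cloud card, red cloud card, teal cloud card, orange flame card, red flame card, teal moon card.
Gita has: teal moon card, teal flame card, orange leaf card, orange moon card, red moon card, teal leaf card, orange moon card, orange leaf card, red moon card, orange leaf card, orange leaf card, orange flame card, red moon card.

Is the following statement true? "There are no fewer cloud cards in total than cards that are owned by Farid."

|cloud cards| = 11.
|cards owned by Farid| = 11.
The claim requires 11 ≥ 11, which holds.

True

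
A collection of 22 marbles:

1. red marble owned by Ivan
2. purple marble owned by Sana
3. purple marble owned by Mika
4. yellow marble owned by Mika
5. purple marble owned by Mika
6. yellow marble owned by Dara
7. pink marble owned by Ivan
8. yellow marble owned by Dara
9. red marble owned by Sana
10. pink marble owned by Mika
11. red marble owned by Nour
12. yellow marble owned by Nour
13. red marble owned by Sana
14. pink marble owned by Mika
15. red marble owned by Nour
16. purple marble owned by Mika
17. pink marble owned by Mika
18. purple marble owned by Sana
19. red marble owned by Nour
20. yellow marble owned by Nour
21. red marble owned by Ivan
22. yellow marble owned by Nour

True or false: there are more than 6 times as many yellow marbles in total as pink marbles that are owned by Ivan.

|yellow marbles| = 6.
|pink marbles owned by Ivan| = 1.
The claim requires 6 > 6 × 1 = 6, which does not hold.

False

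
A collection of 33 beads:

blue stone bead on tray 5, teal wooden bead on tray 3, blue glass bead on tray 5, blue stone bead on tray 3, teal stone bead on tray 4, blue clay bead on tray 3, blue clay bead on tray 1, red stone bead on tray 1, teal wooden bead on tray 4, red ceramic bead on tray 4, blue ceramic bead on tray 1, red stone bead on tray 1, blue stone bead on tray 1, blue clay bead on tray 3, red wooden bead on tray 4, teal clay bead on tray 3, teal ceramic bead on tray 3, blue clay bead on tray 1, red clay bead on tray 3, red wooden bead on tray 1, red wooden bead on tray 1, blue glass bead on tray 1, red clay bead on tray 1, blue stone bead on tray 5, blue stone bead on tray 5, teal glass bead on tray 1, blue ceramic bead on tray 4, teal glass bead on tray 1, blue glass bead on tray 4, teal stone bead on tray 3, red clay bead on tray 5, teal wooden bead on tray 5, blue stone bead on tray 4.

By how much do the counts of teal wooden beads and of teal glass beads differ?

teal wooden beads: 3. teal glass beads: 2.
|3 − 2| = 3 − 2 = 1.

1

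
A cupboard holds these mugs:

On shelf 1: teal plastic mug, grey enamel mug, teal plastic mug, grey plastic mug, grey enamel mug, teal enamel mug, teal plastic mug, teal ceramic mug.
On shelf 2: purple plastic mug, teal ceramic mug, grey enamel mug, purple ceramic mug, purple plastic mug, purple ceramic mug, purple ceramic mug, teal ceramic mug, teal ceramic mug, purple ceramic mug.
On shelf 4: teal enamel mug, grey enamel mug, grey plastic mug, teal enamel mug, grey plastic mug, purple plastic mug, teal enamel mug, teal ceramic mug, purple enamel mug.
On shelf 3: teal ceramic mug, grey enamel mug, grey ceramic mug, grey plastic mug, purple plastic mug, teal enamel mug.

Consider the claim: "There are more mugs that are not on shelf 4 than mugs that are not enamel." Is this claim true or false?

mugs that are not on shelf 4: 24.
mugs that are not enamel: 22.
The claim requires 24 > 22, which holds.

True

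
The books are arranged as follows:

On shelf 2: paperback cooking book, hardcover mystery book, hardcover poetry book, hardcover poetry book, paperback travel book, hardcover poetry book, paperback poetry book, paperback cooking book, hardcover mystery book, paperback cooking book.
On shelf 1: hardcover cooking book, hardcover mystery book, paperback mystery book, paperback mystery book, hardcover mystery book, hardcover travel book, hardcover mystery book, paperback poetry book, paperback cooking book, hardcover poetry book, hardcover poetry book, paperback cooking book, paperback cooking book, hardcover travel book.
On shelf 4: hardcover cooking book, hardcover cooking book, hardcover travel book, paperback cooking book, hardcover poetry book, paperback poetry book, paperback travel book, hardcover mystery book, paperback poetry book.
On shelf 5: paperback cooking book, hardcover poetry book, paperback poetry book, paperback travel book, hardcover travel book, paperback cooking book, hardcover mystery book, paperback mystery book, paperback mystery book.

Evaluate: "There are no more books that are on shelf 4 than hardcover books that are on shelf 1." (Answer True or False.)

books on shelf 4: 9.
hardcover books on shelf 1: 8.
The claim requires 9 ≤ 8, which does not hold.

False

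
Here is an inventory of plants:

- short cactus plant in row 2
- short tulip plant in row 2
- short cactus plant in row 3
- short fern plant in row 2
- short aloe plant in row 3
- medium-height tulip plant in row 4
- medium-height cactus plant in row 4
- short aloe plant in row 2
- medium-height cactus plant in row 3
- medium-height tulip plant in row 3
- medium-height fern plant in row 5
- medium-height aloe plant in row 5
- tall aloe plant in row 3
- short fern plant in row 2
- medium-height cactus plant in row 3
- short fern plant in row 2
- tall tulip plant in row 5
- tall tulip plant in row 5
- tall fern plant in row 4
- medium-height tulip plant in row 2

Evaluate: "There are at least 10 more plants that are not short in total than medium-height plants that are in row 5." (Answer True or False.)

True

plants that are not short: 12.
medium-height plants in row 5: 2.
The claim requires 12 − 2 = 10 ≥ 10, which holds.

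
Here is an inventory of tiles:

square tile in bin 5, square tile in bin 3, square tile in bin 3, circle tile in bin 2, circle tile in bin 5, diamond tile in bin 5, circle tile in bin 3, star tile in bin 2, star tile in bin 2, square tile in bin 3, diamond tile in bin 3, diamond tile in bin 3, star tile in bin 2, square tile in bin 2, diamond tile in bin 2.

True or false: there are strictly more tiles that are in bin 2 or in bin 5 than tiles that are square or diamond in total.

|tiles in bin 2 or in bin 5| = 9.
|tiles that are square or diamond| = 9.
The claim requires 9 > 9, which does not hold.

False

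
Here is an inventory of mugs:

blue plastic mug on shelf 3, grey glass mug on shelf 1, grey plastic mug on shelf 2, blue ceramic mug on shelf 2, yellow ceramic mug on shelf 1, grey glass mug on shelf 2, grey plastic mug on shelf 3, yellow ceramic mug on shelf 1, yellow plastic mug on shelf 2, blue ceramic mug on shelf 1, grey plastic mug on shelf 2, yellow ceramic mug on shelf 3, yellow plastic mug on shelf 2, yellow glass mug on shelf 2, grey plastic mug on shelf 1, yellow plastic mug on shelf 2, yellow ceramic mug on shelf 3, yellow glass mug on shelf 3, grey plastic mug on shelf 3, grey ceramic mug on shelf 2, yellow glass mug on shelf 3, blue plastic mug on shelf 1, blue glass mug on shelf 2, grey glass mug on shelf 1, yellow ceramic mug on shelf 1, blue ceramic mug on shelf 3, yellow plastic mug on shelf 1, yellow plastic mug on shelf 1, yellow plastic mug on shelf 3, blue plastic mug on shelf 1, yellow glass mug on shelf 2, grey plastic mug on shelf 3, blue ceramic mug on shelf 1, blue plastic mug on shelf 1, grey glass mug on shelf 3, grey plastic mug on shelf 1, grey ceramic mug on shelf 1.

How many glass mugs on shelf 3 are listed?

3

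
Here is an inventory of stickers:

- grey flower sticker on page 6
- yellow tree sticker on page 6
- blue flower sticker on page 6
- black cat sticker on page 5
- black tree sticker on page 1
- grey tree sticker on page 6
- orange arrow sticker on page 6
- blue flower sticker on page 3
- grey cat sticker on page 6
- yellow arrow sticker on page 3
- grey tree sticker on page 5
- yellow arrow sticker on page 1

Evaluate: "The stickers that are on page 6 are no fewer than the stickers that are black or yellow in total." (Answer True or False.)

True

|stickers on page 6| = 6.
|stickers that are black or yellow| = 5.
The claim requires 6 ≥ 5, which holds.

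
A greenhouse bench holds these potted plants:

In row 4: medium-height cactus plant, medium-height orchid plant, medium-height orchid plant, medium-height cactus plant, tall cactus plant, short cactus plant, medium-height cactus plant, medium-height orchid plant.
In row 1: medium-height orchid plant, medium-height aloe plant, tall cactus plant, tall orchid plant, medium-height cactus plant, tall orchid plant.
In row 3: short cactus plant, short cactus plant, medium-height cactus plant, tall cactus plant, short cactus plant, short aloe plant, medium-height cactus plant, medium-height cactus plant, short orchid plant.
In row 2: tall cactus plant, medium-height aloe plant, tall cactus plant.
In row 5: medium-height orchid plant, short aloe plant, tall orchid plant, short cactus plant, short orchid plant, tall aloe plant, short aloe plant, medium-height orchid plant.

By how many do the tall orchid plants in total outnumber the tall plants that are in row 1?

tall orchid plants: 3.
tall plants in row 1: 3.
3 − 3 = 0.

0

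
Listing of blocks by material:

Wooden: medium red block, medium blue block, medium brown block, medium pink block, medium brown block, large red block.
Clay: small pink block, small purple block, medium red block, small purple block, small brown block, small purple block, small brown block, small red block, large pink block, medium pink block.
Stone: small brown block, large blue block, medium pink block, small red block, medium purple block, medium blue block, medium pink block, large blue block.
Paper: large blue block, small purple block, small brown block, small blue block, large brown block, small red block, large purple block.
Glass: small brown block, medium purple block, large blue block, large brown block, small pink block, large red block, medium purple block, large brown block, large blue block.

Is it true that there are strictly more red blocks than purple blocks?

False

There are 7 red blocks.
There are 8 purple blocks.
The claim requires 7 > 8, which does not hold.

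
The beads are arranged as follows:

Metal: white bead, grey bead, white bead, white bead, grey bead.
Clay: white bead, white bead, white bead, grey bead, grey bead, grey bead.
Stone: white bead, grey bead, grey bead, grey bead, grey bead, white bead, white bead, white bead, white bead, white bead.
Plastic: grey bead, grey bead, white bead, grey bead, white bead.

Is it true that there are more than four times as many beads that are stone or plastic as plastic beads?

There are 15 beads that are stone or plastic.
There are 5 plastic beads.
The claim requires 15 > 4 × 5 = 20, which does not hold.

False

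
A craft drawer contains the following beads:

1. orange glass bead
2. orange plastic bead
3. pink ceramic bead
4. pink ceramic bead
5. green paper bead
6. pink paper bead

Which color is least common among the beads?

Counts by color: pink 3, orange 2, green 1.
The minimum is 1, held uniquely by green.

green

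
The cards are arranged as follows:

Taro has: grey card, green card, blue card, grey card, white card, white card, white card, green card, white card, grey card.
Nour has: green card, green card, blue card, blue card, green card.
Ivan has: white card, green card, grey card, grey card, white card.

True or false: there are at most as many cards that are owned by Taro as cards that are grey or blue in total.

|cards owned by Taro| = 10.
|cards that are grey or blue| = 8.
The claim requires 10 ≤ 8, which does not hold.

False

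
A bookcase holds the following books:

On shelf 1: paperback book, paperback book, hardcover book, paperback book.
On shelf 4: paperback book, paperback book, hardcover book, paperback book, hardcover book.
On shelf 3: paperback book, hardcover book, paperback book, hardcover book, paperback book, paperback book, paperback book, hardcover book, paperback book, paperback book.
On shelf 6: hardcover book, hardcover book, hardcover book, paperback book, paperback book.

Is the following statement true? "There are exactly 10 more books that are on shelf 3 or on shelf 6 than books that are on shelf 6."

|books on shelf 3 or on shelf 6| = 15.
|books on shelf 6| = 5.
The claim requires 15 − 5 (= 10) to equal 10, which holds.

True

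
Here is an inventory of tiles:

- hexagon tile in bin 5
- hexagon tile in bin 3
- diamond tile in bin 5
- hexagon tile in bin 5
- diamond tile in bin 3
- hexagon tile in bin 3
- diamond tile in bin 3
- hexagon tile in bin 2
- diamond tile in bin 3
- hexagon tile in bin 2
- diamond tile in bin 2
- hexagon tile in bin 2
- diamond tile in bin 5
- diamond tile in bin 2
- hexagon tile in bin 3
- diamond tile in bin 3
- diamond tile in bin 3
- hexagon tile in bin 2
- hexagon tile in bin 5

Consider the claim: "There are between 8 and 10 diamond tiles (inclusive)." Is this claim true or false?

True

|diamond tiles| = 9.
The claim requires 8 ≤ 9 ≤ 10, which holds.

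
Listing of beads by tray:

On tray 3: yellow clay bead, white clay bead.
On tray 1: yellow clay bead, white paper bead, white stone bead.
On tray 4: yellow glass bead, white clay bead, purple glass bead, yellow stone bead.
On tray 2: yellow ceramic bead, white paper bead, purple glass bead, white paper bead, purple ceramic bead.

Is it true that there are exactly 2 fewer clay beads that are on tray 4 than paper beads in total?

True

There is 1 clay bead on tray 4.
There are 3 paper beads.
The claim requires 3 − 1 (= 2) to equal 2, which holds.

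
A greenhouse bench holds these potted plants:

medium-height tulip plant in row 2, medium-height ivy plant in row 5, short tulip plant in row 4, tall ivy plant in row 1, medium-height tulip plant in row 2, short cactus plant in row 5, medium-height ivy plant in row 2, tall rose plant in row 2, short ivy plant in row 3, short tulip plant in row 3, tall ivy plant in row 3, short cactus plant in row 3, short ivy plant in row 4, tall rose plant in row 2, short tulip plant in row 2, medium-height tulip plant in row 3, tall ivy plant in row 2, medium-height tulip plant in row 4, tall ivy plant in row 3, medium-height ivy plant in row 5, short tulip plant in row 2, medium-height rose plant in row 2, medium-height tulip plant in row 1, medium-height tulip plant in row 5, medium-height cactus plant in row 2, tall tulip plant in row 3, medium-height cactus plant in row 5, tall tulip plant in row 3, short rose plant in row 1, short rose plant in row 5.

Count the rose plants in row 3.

0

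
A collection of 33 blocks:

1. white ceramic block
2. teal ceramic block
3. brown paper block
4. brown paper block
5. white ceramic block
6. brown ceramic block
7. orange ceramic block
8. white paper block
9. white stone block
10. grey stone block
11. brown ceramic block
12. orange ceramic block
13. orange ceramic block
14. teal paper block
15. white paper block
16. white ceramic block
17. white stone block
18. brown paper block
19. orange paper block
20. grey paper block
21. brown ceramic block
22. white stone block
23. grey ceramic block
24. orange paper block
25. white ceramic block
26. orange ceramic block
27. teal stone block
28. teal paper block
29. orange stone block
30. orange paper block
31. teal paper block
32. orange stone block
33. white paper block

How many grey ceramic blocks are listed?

1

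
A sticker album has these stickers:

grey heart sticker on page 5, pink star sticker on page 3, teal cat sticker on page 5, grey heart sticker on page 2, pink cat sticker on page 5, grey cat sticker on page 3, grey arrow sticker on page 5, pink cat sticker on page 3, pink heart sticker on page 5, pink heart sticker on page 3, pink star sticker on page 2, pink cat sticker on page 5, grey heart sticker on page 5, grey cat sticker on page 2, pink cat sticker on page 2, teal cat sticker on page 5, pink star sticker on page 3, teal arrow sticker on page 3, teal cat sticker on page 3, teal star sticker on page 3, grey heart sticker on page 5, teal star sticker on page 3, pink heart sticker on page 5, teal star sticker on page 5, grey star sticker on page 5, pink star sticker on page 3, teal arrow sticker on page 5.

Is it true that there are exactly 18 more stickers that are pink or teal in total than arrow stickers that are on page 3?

True

There are 19 stickers that are pink or teal.
There is 1 arrow sticker on page 3.
The claim requires 19 − 1 (= 18) to equal 18, which holds.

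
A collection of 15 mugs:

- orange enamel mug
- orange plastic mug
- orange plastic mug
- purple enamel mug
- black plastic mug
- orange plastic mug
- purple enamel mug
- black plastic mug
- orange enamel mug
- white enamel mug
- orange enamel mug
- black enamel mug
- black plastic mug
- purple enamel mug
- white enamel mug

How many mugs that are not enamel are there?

Total mugs: 15; with the excluded value: 9; remaining 15 − 9 = 6.

6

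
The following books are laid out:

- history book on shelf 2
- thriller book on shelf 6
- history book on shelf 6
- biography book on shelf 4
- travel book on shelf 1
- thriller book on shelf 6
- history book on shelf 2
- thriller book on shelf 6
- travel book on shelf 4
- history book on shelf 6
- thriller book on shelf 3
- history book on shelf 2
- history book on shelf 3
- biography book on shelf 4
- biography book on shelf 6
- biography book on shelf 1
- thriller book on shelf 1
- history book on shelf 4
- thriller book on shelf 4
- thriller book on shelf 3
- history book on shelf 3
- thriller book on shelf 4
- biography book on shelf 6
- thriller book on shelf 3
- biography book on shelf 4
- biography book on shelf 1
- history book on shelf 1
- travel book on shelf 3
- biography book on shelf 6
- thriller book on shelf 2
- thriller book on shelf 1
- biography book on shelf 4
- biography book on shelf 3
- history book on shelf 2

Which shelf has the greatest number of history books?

shelf 2

Counts by shelf (restricted to history books): shelf 2→4, shelf 3→2, shelf 6→2, shelf 4→1, shelf 1→1.
The maximum is 4, held uniquely by shelf 2.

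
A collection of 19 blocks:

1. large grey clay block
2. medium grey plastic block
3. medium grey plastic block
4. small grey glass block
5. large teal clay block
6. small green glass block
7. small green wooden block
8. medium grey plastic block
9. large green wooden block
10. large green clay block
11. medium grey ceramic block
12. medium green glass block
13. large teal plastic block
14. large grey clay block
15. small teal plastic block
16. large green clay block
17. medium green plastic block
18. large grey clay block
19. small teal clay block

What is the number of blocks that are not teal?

15

Total blocks: 19; with the excluded value: 4; remaining 19 − 4 = 15.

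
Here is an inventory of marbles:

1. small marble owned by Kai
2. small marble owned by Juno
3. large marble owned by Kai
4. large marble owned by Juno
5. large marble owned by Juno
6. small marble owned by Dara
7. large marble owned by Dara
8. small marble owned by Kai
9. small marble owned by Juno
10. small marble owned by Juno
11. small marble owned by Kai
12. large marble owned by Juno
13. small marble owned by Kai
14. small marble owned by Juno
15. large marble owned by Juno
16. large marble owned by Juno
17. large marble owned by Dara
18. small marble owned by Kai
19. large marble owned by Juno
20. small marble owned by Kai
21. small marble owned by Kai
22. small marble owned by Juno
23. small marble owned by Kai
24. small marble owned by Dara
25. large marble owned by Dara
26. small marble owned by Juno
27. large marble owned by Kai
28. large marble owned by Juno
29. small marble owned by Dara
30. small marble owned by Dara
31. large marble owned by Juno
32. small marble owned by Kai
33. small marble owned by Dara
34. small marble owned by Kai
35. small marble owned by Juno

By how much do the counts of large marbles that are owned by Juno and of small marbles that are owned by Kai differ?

large marbles owned by Juno: 8. small marbles owned by Kai: 10.
|8 − 10| = 10 − 8 = 2.

2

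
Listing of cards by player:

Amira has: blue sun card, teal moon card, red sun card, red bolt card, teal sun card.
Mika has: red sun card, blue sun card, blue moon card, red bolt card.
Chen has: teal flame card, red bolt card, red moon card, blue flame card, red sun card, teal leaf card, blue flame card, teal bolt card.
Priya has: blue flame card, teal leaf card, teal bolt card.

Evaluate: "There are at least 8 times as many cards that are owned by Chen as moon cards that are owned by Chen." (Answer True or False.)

True

cards owned by Chen: 8.
moon cards owned by Chen: 1.
The claim requires 8 ≥ 8 × 1 = 8, which holds.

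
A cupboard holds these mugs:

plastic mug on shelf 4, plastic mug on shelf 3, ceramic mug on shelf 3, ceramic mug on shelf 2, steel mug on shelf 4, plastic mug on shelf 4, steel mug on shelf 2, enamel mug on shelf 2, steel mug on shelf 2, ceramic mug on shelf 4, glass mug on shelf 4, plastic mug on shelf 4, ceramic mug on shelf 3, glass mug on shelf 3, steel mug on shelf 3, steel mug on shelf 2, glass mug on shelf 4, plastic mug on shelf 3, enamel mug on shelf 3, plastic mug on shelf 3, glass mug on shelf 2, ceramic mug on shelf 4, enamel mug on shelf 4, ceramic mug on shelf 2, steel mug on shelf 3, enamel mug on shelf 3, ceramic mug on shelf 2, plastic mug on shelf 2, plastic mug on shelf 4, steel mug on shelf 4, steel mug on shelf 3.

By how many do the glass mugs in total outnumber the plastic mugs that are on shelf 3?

glass mugs: 4.
plastic mugs on shelf 3: 3.
4 − 3 = 1.

1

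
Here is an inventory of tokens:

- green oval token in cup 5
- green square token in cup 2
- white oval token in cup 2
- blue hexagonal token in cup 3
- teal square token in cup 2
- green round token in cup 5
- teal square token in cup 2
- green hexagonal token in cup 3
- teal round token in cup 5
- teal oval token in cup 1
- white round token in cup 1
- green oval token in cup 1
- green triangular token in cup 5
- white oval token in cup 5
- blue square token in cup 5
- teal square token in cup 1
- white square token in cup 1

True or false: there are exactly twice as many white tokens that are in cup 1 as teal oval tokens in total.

There are 2 white tokens in cup 1.
There is 1 teal oval token.
The claim requires 2 = 2 × 1 = 2, which holds.

True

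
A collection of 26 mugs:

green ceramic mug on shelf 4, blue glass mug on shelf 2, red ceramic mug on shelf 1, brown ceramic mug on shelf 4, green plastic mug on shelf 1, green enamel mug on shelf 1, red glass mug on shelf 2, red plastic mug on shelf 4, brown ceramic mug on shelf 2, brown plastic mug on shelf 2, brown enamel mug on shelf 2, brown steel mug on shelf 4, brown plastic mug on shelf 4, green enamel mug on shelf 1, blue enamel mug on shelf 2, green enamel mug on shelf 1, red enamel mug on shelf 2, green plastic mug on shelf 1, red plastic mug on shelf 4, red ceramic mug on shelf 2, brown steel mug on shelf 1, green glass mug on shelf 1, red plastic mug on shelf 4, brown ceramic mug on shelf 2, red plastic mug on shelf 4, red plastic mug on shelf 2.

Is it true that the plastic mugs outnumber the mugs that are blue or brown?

There are 9 plastic mugs.
There are 10 mugs that are blue or brown.
The claim requires 9 > 10, which does not hold.

False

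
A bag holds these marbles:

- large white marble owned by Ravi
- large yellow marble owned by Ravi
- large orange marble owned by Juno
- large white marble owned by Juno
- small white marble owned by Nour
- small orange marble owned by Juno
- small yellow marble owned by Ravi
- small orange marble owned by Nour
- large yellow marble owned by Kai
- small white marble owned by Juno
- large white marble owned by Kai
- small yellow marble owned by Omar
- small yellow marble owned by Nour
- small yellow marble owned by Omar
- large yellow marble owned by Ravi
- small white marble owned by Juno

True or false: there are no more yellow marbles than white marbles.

|yellow marbles| = 7.
|white marbles| = 6.
The claim requires 7 ≤ 6, which does not hold.

False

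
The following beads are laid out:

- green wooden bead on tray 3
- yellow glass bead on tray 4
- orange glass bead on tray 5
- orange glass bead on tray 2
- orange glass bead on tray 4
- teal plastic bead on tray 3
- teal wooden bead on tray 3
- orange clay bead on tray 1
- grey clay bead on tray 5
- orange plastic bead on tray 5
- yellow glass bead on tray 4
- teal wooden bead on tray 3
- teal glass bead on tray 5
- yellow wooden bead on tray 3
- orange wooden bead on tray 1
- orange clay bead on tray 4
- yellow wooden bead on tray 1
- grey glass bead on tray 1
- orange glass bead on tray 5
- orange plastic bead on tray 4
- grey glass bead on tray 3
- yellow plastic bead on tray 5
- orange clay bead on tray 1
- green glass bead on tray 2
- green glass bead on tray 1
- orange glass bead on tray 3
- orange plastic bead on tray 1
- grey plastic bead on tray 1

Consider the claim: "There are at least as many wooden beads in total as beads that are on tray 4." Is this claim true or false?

There are 6 wooden beads.
There are 5 beads on tray 4.
The claim requires 6 ≥ 5, which holds.

True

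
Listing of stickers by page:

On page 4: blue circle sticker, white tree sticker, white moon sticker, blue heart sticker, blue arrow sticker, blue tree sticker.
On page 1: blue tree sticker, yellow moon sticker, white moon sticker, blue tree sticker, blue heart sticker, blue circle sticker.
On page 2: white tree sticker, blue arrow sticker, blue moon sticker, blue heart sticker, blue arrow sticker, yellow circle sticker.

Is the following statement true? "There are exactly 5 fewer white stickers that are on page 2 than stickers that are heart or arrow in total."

True

white stickers on page 2: 1.
stickers that are heart or arrow: 6.
The claim requires 6 − 1 (= 5) to equal 5, which holds.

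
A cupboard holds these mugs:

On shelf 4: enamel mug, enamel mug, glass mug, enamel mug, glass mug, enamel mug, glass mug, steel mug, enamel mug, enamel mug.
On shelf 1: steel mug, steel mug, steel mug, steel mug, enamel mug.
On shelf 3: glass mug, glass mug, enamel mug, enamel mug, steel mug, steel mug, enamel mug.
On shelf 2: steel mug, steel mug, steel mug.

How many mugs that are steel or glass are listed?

glass: 5; steel: 10; together 5 + 10 = 15.

15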